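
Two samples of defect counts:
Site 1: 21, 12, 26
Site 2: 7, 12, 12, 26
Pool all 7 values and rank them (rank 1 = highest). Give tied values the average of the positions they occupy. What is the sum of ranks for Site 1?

9.5

Sorted (descending): 26, 26, 21, 12, 12, 12, 7
The 2 values of 26 occupy positions 1–2 → average rank (1+2)/2 = 1.5.
The 3 values of 12 occupy positions 4–6 → average rank 5.
Site 1 values → pooled ranks: 21→3, 12→5, 26→1.5
Rank sum = 3 + 5 + 1.5 = 9.5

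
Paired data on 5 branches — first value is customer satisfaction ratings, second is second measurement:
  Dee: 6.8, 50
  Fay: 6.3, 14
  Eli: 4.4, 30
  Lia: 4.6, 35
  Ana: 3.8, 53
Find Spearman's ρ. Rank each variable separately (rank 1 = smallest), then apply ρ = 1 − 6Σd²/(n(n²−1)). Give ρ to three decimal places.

Ranks of variable 1: 5, 4, 2, 3, 1
Ranks of variable 2: 4, 1, 2, 3, 5
d = r₁ − r₂: 1, 3, 0, 0, -4
d²: 1, 9, 0, 0, 16; Σd² = 26
ρ = 1 − 6·26/(5·24) = 1 − 156/120 = -0.300

-0.300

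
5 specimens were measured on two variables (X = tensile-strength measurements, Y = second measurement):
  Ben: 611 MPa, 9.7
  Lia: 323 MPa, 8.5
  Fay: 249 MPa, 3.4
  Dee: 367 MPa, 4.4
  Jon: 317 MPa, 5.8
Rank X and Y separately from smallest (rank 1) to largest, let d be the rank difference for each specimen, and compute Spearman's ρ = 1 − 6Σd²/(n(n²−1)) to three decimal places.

0.700

Ranks of variable 1: 5, 3, 1, 4, 2
Ranks of variable 2: 5, 4, 1, 2, 3
d = r₁ − r₂: 0, -1, 0, 2, -1
d²: 0, 1, 0, 4, 1; Σd² = 6
ρ = 1 − 6·6/(5·24) = 1 − 36/120 = 0.700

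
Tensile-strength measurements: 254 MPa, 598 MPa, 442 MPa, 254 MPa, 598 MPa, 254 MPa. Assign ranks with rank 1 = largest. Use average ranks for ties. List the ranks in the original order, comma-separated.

5, 1.5, 3, 5, 1.5, 5

Sorted (descending): 598, 598, 442, 254, 254, 254
The 2 values of 598 occupy positions 1–2 → average rank (1+2)/2 = 1.5.
The 3 values of 254 occupy positions 4–6 → average rank 5.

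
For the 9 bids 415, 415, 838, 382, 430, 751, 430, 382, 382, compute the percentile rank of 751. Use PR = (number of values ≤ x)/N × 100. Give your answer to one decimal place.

N = 9.
Strictly below 751: 7. Equal to 751: 1.
PR = 8/9 × 100 = 88.9

88.9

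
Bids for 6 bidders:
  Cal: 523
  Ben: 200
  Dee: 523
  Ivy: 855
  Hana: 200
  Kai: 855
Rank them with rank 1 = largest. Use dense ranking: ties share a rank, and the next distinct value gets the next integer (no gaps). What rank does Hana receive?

Sorted (descending): 855, 855, 523, 523, 200, 200
The 2 values of 855 share dense rank 1.
The 2 values of 523 share dense rank 2.
The 2 values of 200 share dense rank 3.
Hana has value 200 → rank 3.

3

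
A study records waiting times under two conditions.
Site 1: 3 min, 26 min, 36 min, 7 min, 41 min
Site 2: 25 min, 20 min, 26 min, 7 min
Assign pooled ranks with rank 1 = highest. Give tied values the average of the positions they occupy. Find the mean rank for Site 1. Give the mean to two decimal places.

Sorted (descending): 41, 36, 26, 26, 25, 20, 7, 7, 3
The 2 values of 26 occupy positions 3–4 → average rank (3+4)/2 = 3.5.
The 2 values of 7 occupy positions 7–8 → average rank (7+8)/2 = 7.5.
Site 1 values → pooled ranks: 3→9, 26→3.5, 36→2, 7→7.5, 41→1
Mean rank = (9 + 3.5 + 2 + 7.5 + 1) / 5 = 4.60

4.60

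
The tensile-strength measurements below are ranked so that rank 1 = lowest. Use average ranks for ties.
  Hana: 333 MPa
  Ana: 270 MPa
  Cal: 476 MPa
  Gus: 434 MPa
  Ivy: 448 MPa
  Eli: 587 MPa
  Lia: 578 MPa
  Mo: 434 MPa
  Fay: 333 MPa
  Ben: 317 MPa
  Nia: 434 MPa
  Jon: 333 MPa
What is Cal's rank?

Sorted (ascending): 270, 317, 333, 333, 333, 434, 434, 434, 448, 476, 578, 587
The 3 values of 333 occupy positions 3–5 → average rank 4.
The 3 values of 434 occupy positions 6–8 → average rank 7.
Cal has value 476 MPa → rank 10.

10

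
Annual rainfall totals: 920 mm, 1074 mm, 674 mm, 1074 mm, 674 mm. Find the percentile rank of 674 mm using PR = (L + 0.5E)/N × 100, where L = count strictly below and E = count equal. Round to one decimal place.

N = 5.
Strictly below 674: 0. Equal to 674: 2.
PR = (0 + 0.5·2)/5 × 100 = 20.0

20.0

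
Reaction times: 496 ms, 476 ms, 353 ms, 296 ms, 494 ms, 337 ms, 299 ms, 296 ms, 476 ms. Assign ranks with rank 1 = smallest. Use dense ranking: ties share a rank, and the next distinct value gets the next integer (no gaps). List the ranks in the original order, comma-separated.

Sorted (ascending): 296, 296, 299, 337, 353, 476, 476, 494, 496
The 2 values of 296 share dense rank 1.
The 2 values of 476 share dense rank 5.
Remaining distinct values take the next consecutive integers.

7, 5, 4, 1, 6, 3, 2, 1, 5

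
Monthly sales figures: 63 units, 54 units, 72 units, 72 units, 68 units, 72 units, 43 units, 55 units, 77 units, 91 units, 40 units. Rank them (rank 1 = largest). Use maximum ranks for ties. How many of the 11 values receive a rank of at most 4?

Sorted (descending): 91, 77, 72, 72, 72, 68, 63, 55, 54, 43, 40
The 3 values of 72 occupy positions 3–5 → each gets rank 5.
Ranks ≤ 4: {1, 2} → 2 values.

2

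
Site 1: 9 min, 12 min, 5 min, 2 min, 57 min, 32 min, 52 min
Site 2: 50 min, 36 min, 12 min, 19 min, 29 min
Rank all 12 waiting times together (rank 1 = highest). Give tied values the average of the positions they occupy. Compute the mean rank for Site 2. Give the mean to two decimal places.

Sorted (descending): 57, 52, 50, 36, 32, 29, 19, 12, 12, 9, 5, 2
The 2 values of 12 occupy positions 8–9 → average rank (8+9)/2 = 8.5.
Site 2 values → pooled ranks: 50→3, 36→4, 12→8.5, 19→7, 29→6
Mean rank = (3 + 4 + 8.5 + 7 + 6) / 5 = 5.70

5.70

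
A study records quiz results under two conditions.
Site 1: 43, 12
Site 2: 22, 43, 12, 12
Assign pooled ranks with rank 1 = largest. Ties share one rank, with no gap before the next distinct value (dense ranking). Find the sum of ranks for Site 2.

Sorted (descending): 43, 43, 22, 12, 12, 12
The 2 values of 43 share dense rank 1.
The 3 values of 12 share dense rank 3.
Remaining distinct values take the next consecutive integers.
Site 2 values → pooled ranks: 22→2, 43→1, 12→3, 12→3
Rank sum = 2 + 1 + 3 + 3 = 9

9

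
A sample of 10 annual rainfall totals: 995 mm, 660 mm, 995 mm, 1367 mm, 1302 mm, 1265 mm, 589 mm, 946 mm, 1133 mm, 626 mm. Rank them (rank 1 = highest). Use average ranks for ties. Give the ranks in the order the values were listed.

Sorted (descending): 1367, 1302, 1265, 1133, 995, 995, 946, 660, 626, 589
The 2 values of 995 occupy positions 5–6 → average rank (5+6)/2 = 5.5.

5.5, 8, 5.5, 1, 2, 3, 10, 7, 4, 9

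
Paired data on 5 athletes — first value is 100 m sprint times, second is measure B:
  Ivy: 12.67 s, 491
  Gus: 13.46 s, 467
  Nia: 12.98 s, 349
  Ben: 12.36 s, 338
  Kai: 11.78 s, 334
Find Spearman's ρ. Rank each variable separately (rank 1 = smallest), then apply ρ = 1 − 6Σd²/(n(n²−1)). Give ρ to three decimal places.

Ranks of variable 1: 3, 5, 4, 2, 1
Ranks of variable 2: 5, 4, 3, 2, 1
d = r₁ − r₂: -2, 1, 1, 0, 0
d²: 4, 1, 1, 0, 0; Σd² = 6
ρ = 1 − 6·6/(5·24) = 1 − 36/120 = 0.700

0.700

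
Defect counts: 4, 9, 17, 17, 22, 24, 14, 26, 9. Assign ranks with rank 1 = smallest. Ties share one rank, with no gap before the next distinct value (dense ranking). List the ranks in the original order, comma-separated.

Sorted (ascending): 4, 9, 9, 14, 17, 17, 22, 24, 26
The 2 values of 9 share dense rank 2.
The 2 values of 17 share dense rank 4.
Remaining distinct values take the next consecutive integers.

1, 2, 4, 4, 5, 6, 3, 7, 2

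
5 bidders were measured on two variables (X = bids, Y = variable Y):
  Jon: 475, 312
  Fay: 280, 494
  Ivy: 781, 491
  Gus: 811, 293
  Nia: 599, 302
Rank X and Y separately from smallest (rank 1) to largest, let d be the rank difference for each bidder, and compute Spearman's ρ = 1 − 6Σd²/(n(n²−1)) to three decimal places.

Ranks of variable 1: 2, 1, 4, 5, 3
Ranks of variable 2: 3, 5, 4, 1, 2
d = r₁ − r₂: -1, -4, 0, 4, 1
d²: 1, 16, 0, 16, 1; Σd² = 34
ρ = 1 − 6·34/(5·24) = 1 − 204/120 = -0.700

-0.700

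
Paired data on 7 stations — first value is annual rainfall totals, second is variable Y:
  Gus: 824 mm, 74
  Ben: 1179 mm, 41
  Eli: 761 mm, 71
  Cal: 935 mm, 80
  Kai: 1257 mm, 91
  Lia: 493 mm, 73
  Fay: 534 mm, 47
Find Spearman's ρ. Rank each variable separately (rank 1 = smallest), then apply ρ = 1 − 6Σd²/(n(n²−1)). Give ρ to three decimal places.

Ranks of variable 1: 4, 6, 3, 5, 7, 1, 2
Ranks of variable 2: 5, 1, 3, 6, 7, 4, 2
d = r₁ − r₂: -1, 5, 0, -1, 0, -3, 0
d²: 1, 25, 0, 1, 0, 9, 0; Σd² = 36
ρ = 1 − 6·36/(7·48) = 1 − 216/336 = 0.357

0.357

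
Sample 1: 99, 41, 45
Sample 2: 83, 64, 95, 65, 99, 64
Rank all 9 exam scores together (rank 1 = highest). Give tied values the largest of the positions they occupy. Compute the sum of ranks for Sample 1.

Sorted (descending): 99, 99, 95, 83, 65, 64, 64, 45, 41
The 2 values of 99 occupy positions 1–2 → each gets rank 2.
The 2 values of 64 occupy positions 6–7 → each gets rank 7.
Sample 1 values → pooled ranks: 99→2, 41→9, 45→8
Rank sum = 2 + 9 + 8 = 19

19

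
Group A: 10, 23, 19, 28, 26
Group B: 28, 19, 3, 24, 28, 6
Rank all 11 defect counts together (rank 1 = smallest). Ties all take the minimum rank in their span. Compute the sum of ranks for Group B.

Sorted (ascending): 3, 6, 10, 19, 19, 23, 24, 26, 28, 28, 28
The 2 values of 19 occupy positions 4–5 → each gets rank 4.
The 3 values of 28 occupy positions 9–11 → each gets rank 9.
Group B values → pooled ranks: 28→9, 19→4, 3→1, 24→7, 28→9, 6→2
Rank sum = 9 + 4 + 1 + 7 + 9 + 2 = 32

32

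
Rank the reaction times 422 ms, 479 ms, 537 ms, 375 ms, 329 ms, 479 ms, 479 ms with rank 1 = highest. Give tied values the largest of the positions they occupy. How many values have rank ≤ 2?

Sorted (descending): 537, 479, 479, 479, 422, 375, 329
The 3 values of 479 occupy positions 2–4 → each gets rank 4.
Ranks ≤ 2: {1} → 1 value.

1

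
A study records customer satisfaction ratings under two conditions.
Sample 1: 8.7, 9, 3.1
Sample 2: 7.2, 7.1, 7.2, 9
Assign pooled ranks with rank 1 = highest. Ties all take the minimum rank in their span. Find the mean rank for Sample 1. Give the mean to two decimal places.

3.67

Sorted (descending): 9, 9, 8.7, 7.2, 7.2, 7.1, 3.1
The 2 values of 9 occupy positions 1–2 → each gets rank 1.
The 2 values of 7.2 occupy positions 4–5 → each gets rank 4.
Sample 1 values → pooled ranks: 8.7→3, 9→1, 3.1→7
Mean rank = (3 + 1 + 7) / 3 = 3.67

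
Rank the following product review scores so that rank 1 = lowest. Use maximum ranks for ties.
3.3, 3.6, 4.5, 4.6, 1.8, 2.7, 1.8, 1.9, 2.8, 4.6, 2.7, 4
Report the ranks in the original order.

Sorted (ascending): 1.8, 1.8, 1.9, 2.7, 2.7, 2.8, 3.3, 3.6, 4, 4.5, 4.6, 4.6
The 2 values of 1.8 occupy positions 1–2 → each gets rank 2.
The 2 values of 2.7 occupy positions 4–5 → each gets rank 5.
The 2 values of 4.6 occupy positions 11–12 → each gets rank 12.

7, 8, 10, 12, 2, 5, 2, 3, 6, 12, 5, 9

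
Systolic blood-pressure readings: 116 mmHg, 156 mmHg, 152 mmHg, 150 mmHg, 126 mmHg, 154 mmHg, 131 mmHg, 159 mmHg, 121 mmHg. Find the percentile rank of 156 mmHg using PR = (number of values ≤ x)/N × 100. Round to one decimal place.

88.9

N = 9.
Strictly below 156: 7. Equal to 156: 1.
PR = 8/9 × 100 = 88.9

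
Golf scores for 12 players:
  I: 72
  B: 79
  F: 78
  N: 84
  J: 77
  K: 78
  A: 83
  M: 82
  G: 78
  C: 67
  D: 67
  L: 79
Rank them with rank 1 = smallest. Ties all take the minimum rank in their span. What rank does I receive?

Sorted (ascending): 67, 67, 72, 77, 78, 78, 78, 79, 79, 82, 83, 84
The 2 values of 67 occupy positions 1–2 → each gets rank 1.
The 3 values of 78 occupy positions 5–7 → each gets rank 5.
The 2 values of 79 occupy positions 8–9 → each gets rank 8.
I has value 72 → rank 3.

3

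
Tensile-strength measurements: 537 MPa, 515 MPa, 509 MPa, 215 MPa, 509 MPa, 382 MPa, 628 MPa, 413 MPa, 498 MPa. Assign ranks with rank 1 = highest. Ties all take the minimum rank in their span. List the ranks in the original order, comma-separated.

Sorted (descending): 628, 537, 515, 509, 509, 498, 413, 382, 215
The 2 values of 509 occupy positions 4–5 → each gets rank 4.

2, 3, 4, 9, 4, 8, 1, 7, 6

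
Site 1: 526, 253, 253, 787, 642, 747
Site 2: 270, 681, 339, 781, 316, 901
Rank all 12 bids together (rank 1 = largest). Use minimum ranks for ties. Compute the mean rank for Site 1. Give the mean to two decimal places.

6.83

Sorted (descending): 901, 787, 781, 747, 681, 642, 526, 339, 316, 270, 253, 253
The 2 values of 253 occupy positions 11–12 → each gets rank 11.
Site 1 values → pooled ranks: 526→7, 253→11, 253→11, 787→2, 642→6, 747→4
Mean rank = (7 + 11 + 11 + 2 + 6 + 4) / 6 = 6.83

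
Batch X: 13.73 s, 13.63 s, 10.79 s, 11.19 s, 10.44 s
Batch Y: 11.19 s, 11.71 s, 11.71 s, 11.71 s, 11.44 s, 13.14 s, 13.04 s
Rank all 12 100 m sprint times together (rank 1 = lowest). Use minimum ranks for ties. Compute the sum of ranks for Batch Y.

Sorted (ascending): 10.44, 10.79, 11.19, 11.19, 11.44, 11.71, 11.71, 11.71, 13.04, 13.14, 13.63, 13.73
The 2 values of 11.19 occupy positions 3–4 → each gets rank 3.
The 3 values of 11.71 occupy positions 6–8 → each gets rank 6.
Batch Y values → pooled ranks: 11.19→3, 11.71→6, 11.71→6, 11.71→6, 11.44→5, 13.14→10, 13.04→9
Rank sum = 3 + 6 + 6 + 6 + 5 + 10 + 9 = 45

45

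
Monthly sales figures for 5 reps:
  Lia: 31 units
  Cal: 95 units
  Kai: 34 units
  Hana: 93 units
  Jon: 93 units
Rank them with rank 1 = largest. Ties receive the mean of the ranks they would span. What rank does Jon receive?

Sorted (descending): 95, 93, 93, 34, 31
The 2 values of 93 occupy positions 2–3 → average rank (2+3)/2 = 2.5.
Jon has value 93 units → rank 2.5.

2.5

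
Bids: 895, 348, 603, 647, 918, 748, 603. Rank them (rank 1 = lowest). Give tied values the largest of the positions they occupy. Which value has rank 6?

Sorted (ascending): 348, 603, 603, 647, 748, 895, 918
The 2 values of 603 occupy positions 2–3 → each gets rank 3.
Rank 6 → value 895.

895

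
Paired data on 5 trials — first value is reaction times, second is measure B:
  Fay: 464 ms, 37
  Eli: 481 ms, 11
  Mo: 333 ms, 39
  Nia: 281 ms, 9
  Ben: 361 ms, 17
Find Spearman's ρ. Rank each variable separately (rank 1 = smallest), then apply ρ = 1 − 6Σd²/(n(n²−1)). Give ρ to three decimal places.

0.100

Ranks of variable 1: 4, 5, 2, 1, 3
Ranks of variable 2: 4, 2, 5, 1, 3
d = r₁ − r₂: 0, 3, -3, 0, 0
d²: 0, 9, 9, 0, 0; Σd² = 18
ρ = 1 − 6·18/(5·24) = 1 − 108/120 = 0.100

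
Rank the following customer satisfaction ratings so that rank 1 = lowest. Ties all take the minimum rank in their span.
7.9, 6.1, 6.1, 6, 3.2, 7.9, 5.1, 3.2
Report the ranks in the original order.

Sorted (ascending): 3.2, 3.2, 5.1, 6, 6.1, 6.1, 7.9, 7.9
The 2 values of 3.2 occupy positions 1–2 → each gets rank 1.
The 2 values of 6.1 occupy positions 5–6 → each gets rank 5.
The 2 values of 7.9 occupy positions 7–8 → each gets rank 7.

7, 5, 5, 4, 1, 7, 3, 1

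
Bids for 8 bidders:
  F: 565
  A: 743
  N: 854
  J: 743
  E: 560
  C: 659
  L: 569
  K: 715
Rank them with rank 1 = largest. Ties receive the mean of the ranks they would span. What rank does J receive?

2.5

Sorted (descending): 854, 743, 743, 715, 659, 569, 565, 560
The 2 values of 743 occupy positions 2–3 → average rank (2+3)/2 = 2.5.
J has value 743 → rank 2.5.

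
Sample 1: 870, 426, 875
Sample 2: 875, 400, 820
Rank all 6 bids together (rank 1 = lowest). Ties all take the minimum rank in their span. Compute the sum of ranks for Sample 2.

9

Sorted (ascending): 400, 426, 820, 870, 875, 875
The 2 values of 875 occupy positions 5–6 → each gets rank 5.
Sample 2 values → pooled ranks: 875→5, 400→1, 820→3
Rank sum = 5 + 1 + 3 = 9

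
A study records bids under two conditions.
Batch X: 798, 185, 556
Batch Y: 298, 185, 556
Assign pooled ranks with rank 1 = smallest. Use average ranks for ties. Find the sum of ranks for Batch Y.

Sorted (ascending): 185, 185, 298, 556, 556, 798
The 2 values of 185 occupy positions 1–2 → average rank (1+2)/2 = 1.5.
The 2 values of 556 occupy positions 4–5 → average rank (4+5)/2 = 4.5.
Batch Y values → pooled ranks: 298→3, 185→1.5, 556→4.5
Rank sum = 3 + 1.5 + 4.5 = 9

9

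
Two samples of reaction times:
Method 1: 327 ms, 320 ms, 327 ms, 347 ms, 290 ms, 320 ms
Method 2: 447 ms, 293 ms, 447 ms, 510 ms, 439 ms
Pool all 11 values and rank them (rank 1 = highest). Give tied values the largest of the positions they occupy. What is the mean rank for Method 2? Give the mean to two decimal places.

Sorted (descending): 510, 447, 447, 439, 347, 327, 327, 320, 320, 293, 290
The 2 values of 447 occupy positions 2–3 → each gets rank 3.
The 2 values of 327 occupy positions 6–7 → each gets rank 7.
The 2 values of 320 occupy positions 8–9 → each gets rank 9.
Method 2 values → pooled ranks: 447→3, 293→10, 447→3, 510→1, 439→4
Mean rank = (3 + 10 + 3 + 1 + 4) / 5 = 4.20

4.20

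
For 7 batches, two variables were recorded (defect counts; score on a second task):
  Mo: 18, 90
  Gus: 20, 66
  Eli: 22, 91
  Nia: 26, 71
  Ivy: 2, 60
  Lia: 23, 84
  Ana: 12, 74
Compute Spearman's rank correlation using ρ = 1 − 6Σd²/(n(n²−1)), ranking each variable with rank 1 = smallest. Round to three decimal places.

0.321

Ranks of variable 1: 3, 4, 5, 7, 1, 6, 2
Ranks of variable 2: 6, 2, 7, 3, 1, 5, 4
d = r₁ − r₂: -3, 2, -2, 4, 0, 1, -2
d²: 9, 4, 4, 16, 0, 1, 4; Σd² = 38
ρ = 1 − 6·38/(7·48) = 1 − 228/336 = 0.321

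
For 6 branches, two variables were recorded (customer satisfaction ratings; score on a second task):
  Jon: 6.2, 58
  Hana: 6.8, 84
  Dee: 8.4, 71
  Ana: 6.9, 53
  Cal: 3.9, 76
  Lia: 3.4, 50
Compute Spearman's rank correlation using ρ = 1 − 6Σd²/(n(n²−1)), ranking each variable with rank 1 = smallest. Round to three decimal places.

0.257

Ranks of variable 1: 3, 4, 6, 5, 2, 1
Ranks of variable 2: 3, 6, 4, 2, 5, 1
d = r₁ − r₂: 0, -2, 2, 3, -3, 0
d²: 0, 4, 4, 9, 9, 0; Σd² = 26
ρ = 1 − 6·26/(6·35) = 1 − 156/210 = 0.257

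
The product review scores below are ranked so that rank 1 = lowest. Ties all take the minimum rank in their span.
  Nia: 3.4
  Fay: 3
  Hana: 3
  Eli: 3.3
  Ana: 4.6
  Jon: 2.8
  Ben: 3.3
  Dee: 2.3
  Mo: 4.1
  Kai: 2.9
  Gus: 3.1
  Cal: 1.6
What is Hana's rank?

5

Sorted (ascending): 1.6, 2.3, 2.8, 2.9, 3, 3, 3.1, 3.3, 3.3, 3.4, 4.1, 4.6
The 2 values of 3 occupy positions 5–6 → each gets rank 5.
The 2 values of 3.3 occupy positions 8–9 → each gets rank 8.
Hana has value 3 → rank 5.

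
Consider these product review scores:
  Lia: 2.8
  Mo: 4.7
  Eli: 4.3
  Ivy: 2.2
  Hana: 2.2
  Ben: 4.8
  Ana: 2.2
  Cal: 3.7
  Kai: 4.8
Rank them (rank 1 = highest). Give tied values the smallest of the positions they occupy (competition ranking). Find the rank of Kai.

Sorted (descending): 4.8, 4.8, 4.7, 4.3, 3.7, 2.8, 2.2, 2.2, 2.2
The 2 values of 4.8 occupy positions 1–2 → each gets rank 1.
The 3 values of 2.2 occupy positions 7–9 → each gets rank 7.
Kai has value 4.8 → rank 1.

1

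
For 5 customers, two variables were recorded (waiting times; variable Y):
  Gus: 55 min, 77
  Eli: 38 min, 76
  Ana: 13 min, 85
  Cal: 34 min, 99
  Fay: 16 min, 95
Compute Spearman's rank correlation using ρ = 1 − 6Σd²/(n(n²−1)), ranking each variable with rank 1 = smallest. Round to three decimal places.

-0.500

Ranks of variable 1: 5, 4, 1, 3, 2
Ranks of variable 2: 2, 1, 3, 5, 4
d = r₁ − r₂: 3, 3, -2, -2, -2
d²: 9, 9, 4, 4, 4; Σd² = 30
ρ = 1 − 6·30/(5·24) = 1 − 180/120 = -0.500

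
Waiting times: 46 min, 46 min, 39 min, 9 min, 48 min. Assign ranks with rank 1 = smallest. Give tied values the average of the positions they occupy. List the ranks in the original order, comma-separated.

Sorted (ascending): 9, 39, 46, 46, 48
The 2 values of 46 occupy positions 3–4 → average rank (3+4)/2 = 3.5.

3.5, 3.5, 2, 1, 5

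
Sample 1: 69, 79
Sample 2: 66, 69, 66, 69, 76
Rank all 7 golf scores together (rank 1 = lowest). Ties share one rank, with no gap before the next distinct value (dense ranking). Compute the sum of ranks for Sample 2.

9

Sorted (ascending): 66, 66, 69, 69, 69, 76, 79
The 2 values of 66 share dense rank 1.
The 3 values of 69 share dense rank 2.
Remaining distinct values take the next consecutive integers.
Sample 2 values → pooled ranks: 66→1, 69→2, 66→1, 69→2, 76→3
Rank sum = 1 + 2 + 1 + 2 + 3 = 9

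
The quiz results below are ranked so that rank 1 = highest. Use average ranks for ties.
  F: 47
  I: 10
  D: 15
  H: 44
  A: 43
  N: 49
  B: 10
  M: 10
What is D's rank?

Sorted (descending): 49, 47, 44, 43, 15, 10, 10, 10
The 3 values of 10 occupy positions 6–8 → average rank 7.
D has value 15 → rank 5.

5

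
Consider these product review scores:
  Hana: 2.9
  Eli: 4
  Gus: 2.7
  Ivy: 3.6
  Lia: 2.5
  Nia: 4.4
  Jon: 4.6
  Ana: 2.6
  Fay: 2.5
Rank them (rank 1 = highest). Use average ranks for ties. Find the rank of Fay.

Sorted (descending): 4.6, 4.4, 4, 3.6, 2.9, 2.7, 2.6, 2.5, 2.5
The 2 values of 2.5 occupy positions 8–9 → average rank (8+9)/2 = 8.5.
Fay has value 2.5 → rank 8.5.

8.5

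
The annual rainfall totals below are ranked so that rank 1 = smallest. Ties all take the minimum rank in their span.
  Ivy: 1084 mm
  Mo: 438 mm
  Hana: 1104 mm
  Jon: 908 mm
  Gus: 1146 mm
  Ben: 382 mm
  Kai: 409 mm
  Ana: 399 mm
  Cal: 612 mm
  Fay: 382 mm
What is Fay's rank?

Sorted (ascending): 382, 382, 399, 409, 438, 612, 908, 1084, 1104, 1146
The 2 values of 382 occupy positions 1–2 → each gets rank 1.
Fay has value 382 mm → rank 1.

1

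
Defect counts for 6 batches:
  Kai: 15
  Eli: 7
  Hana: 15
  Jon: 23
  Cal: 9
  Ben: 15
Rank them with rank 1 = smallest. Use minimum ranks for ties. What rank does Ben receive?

3

Sorted (ascending): 7, 9, 15, 15, 15, 23
The 3 values of 15 occupy positions 3–5 → each gets rank 3.
Ben has value 15 → rank 3.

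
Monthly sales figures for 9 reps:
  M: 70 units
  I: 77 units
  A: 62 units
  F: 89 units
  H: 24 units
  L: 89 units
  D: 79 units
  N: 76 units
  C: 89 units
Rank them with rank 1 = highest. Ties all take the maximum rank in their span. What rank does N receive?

6

Sorted (descending): 89, 89, 89, 79, 77, 76, 70, 62, 24
The 3 values of 89 occupy positions 1–3 → each gets rank 3.
N has value 76 units → rank 6.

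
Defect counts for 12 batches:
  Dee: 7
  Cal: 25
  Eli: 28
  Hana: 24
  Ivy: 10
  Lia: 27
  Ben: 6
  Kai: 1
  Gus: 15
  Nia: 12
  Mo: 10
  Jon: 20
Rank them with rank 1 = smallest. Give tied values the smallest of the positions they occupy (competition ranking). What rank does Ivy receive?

Sorted (ascending): 1, 6, 7, 10, 10, 12, 15, 20, 24, 25, 27, 28
The 2 values of 10 occupy positions 4–5 → each gets rank 4.
Ivy has value 10 → rank 4.

4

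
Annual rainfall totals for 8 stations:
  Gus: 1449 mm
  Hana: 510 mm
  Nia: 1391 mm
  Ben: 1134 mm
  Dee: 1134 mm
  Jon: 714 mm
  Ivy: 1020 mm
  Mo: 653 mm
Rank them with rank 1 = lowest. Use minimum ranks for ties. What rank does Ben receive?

Sorted (ascending): 510, 653, 714, 1020, 1134, 1134, 1391, 1449
The 2 values of 1134 occupy positions 5–6 → each gets rank 5.
Ben has value 1134 mm → rank 5.

5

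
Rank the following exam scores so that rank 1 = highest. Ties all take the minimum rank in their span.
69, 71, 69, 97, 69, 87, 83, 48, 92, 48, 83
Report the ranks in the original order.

Sorted (descending): 97, 92, 87, 83, 83, 71, 69, 69, 69, 48, 48
The 2 values of 83 occupy positions 4–5 → each gets rank 4.
The 3 values of 69 occupy positions 7–9 → each gets rank 7.
The 2 values of 48 occupy positions 10–11 → each gets rank 10.

7, 6, 7, 1, 7, 3, 4, 10, 2, 10, 4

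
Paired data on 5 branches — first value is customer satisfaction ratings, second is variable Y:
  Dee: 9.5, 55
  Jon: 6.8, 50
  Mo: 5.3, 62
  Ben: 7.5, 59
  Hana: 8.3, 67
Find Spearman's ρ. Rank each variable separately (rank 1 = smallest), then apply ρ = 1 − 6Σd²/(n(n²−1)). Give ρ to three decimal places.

0.000

Ranks of variable 1: 5, 2, 1, 3, 4
Ranks of variable 2: 2, 1, 4, 3, 5
d = r₁ − r₂: 3, 1, -3, 0, -1
d²: 9, 1, 9, 0, 1; Σd² = 20
ρ = 1 − 6·20/(5·24) = 1 − 120/120 = 0.000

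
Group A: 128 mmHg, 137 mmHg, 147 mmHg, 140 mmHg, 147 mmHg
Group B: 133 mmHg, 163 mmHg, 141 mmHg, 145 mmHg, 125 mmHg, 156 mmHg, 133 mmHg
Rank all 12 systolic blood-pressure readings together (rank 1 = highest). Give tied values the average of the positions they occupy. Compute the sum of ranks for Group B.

45

Sorted (descending): 163, 156, 147, 147, 145, 141, 140, 137, 133, 133, 128, 125
The 2 values of 147 occupy positions 3–4 → average rank (3+4)/2 = 3.5.
The 2 values of 133 occupy positions 9–10 → average rank (9+10)/2 = 9.5.
Group B values → pooled ranks: 133→9.5, 163→1, 141→6, 145→5, 125→12, 156→2, 133→9.5
Rank sum = 9.5 + 1 + 6 + 5 + 12 + 2 + 9.5 = 45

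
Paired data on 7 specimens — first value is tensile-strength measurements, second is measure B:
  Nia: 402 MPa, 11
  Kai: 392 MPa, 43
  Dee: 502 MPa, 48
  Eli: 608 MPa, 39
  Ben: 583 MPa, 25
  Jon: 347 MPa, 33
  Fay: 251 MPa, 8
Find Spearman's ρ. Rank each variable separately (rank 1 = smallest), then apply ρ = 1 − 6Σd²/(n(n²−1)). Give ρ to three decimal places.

Ranks of variable 1: 4, 3, 5, 7, 6, 2, 1
Ranks of variable 2: 2, 6, 7, 5, 3, 4, 1
d = r₁ − r₂: 2, -3, -2, 2, 3, -2, 0
d²: 4, 9, 4, 4, 9, 4, 0; Σd² = 34
ρ = 1 − 6·34/(7·48) = 1 − 204/336 = 0.393

0.393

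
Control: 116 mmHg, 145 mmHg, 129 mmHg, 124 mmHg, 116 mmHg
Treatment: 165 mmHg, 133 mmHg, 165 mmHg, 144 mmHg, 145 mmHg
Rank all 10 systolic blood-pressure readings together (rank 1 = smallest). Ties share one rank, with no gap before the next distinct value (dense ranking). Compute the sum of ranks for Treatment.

Sorted (ascending): 116, 116, 124, 129, 133, 144, 145, 145, 165, 165
The 2 values of 116 share dense rank 1.
The 2 values of 145 share dense rank 6.
The 2 values of 165 share dense rank 7.
Remaining distinct values take the next consecutive integers.
Treatment values → pooled ranks: 165→7, 133→4, 165→7, 144→5, 145→6
Rank sum = 7 + 4 + 7 + 5 + 6 = 29

29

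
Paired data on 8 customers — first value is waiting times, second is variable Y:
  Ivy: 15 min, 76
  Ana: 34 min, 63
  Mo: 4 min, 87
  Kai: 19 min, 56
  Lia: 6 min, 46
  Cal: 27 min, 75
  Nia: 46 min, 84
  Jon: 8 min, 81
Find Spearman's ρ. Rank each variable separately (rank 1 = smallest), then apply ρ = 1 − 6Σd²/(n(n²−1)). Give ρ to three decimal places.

-0.071

Ranks of variable 1: 4, 7, 1, 5, 2, 6, 8, 3
Ranks of variable 2: 5, 3, 8, 2, 1, 4, 7, 6
d = r₁ − r₂: -1, 4, -7, 3, 1, 2, 1, -3
d²: 1, 16, 49, 9, 1, 4, 1, 9; Σd² = 90
ρ = 1 − 6·90/(8·63) = 1 − 540/504 = -0.071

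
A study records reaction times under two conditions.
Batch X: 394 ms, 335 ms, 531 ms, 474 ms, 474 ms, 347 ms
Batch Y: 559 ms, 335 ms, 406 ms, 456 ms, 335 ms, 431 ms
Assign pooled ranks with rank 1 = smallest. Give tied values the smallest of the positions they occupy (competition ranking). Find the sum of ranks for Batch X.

Sorted (ascending): 335, 335, 335, 347, 394, 406, 431, 456, 474, 474, 531, 559
The 3 values of 335 occupy positions 1–3 → each gets rank 1.
The 2 values of 474 occupy positions 9–10 → each gets rank 9.
Batch X values → pooled ranks: 394→5, 335→1, 531→11, 474→9, 474→9, 347→4
Rank sum = 5 + 1 + 11 + 9 + 9 + 4 = 39

39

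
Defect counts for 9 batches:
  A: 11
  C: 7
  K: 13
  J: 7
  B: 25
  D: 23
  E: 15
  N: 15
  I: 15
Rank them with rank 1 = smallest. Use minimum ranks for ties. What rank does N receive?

5

Sorted (ascending): 7, 7, 11, 13, 15, 15, 15, 23, 25
The 2 values of 7 occupy positions 1–2 → each gets rank 1.
The 3 values of 15 occupy positions 5–7 → each gets rank 5.
N has value 15 → rank 5.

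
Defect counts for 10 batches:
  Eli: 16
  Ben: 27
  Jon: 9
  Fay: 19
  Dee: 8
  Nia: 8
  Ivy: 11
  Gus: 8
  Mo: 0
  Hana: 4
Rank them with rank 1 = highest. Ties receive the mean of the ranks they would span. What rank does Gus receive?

7

Sorted (descending): 27, 19, 16, 11, 9, 8, 8, 8, 4, 0
The 3 values of 8 occupy positions 6–8 → average rank 7.
Gus has value 8 → rank 7.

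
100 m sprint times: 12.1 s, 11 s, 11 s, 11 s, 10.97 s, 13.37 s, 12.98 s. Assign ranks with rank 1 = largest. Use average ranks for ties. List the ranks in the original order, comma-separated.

3, 5, 5, 5, 7, 1, 2

Sorted (descending): 13.37, 12.98, 12.1, 11, 11, 11, 10.97
The 3 values of 11 occupy positions 4–6 → average rank 5.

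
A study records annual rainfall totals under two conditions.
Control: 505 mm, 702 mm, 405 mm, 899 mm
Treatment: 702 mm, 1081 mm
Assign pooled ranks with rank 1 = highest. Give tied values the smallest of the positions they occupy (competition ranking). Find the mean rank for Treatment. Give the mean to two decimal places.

Sorted (descending): 1081, 899, 702, 702, 505, 405
The 2 values of 702 occupy positions 3–4 → each gets rank 3.
Treatment values → pooled ranks: 702→3, 1081→1
Mean rank = (3 + 1) / 2 = 2.00

2.00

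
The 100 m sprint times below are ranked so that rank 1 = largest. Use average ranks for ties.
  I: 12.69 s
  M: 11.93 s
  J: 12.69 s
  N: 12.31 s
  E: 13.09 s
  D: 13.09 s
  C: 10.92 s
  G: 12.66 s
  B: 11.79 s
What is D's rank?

Sorted (descending): 13.09, 13.09, 12.69, 12.69, 12.66, 12.31, 11.93, 11.79, 10.92
The 2 values of 13.09 occupy positions 1–2 → average rank (1+2)/2 = 1.5.
The 2 values of 12.69 occupy positions 3–4 → average rank (3+4)/2 = 3.5.
D has value 13.09 s → rank 1.5.

1.5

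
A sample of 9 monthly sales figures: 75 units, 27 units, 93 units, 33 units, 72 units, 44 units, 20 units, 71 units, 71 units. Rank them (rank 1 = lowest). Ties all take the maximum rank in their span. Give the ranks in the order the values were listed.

8, 2, 9, 3, 7, 4, 1, 6, 6

Sorted (ascending): 20, 27, 33, 44, 71, 71, 72, 75, 93
The 2 values of 71 occupy positions 5–6 → each gets rank 6.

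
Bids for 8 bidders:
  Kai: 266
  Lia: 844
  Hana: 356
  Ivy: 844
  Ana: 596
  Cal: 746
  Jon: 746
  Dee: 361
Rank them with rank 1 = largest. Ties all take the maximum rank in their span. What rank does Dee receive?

Sorted (descending): 844, 844, 746, 746, 596, 361, 356, 266
The 2 values of 844 occupy positions 1–2 → each gets rank 2.
The 2 values of 746 occupy positions 3–4 → each gets rank 4.
Dee has value 361 → rank 6.

6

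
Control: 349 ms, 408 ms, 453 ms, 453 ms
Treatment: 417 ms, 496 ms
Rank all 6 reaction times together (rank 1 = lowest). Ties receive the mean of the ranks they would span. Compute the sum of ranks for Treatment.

Sorted (ascending): 349, 408, 417, 453, 453, 496
The 2 values of 453 occupy positions 4–5 → average rank (4+5)/2 = 4.5.
Treatment values → pooled ranks: 417→3, 496→6
Rank sum = 3 + 6 = 9

9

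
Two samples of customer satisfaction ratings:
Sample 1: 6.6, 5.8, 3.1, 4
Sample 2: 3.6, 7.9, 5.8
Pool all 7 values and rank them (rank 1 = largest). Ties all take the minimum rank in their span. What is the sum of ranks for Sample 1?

17

Sorted (descending): 7.9, 6.6, 5.8, 5.8, 4, 3.6, 3.1
The 2 values of 5.8 occupy positions 3–4 → each gets rank 3.
Sample 1 values → pooled ranks: 6.6→2, 5.8→3, 3.1→7, 4→5
Rank sum = 2 + 3 + 7 + 5 = 17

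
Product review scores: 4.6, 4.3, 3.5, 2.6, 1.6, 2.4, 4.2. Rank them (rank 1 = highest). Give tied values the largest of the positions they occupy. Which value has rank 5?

2.6

Sorted (descending): 4.6, 4.3, 4.2, 3.5, 2.6, 2.4, 1.6
No ties — each value takes its position as its rank.
Rank 5 → value 2.6.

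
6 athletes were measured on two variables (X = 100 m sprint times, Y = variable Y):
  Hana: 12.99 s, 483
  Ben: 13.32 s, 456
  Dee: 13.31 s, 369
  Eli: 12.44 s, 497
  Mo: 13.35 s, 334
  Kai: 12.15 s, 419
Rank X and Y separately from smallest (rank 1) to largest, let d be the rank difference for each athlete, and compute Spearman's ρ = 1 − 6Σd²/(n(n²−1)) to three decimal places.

Ranks of variable 1: 3, 5, 4, 2, 6, 1
Ranks of variable 2: 5, 4, 2, 6, 1, 3
d = r₁ − r₂: -2, 1, 2, -4, 5, -2
d²: 4, 1, 4, 16, 25, 4; Σd² = 54
ρ = 1 − 6·54/(6·35) = 1 − 324/210 = -0.543

-0.543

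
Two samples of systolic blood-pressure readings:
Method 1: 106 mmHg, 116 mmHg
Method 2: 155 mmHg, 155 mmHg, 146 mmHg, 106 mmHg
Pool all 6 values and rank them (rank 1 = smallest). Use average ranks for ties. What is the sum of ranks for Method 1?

4.5

Sorted (ascending): 106, 106, 116, 146, 155, 155
The 2 values of 106 occupy positions 1–2 → average rank (1+2)/2 = 1.5.
The 2 values of 155 occupy positions 5–6 → average rank (5+6)/2 = 5.5.
Method 1 values → pooled ranks: 106→1.5, 116→3
Rank sum = 1.5 + 3 = 4.5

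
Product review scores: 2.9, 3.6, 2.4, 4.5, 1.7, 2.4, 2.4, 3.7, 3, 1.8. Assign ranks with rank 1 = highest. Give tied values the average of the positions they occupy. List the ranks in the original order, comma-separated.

5, 3, 7, 1, 10, 7, 7, 2, 4, 9

Sorted (descending): 4.5, 3.7, 3.6, 3, 2.9, 2.4, 2.4, 2.4, 1.8, 1.7
The 3 values of 2.4 occupy positions 6–8 → average rank 7.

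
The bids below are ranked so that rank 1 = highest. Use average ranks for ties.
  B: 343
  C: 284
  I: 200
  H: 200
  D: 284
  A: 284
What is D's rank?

3

Sorted (descending): 343, 284, 284, 284, 200, 200
The 3 values of 284 occupy positions 2–4 → average rank 3.
The 2 values of 200 occupy positions 5–6 → average rank (5+6)/2 = 5.5.
D has value 284 → rank 3.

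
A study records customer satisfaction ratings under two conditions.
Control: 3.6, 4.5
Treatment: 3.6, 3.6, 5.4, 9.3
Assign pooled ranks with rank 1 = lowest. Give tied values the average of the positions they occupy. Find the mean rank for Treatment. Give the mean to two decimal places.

3.75

Sorted (ascending): 3.6, 3.6, 3.6, 4.5, 5.4, 9.3
The 3 values of 3.6 occupy positions 1–3 → average rank 2.
Treatment values → pooled ranks: 3.6→2, 3.6→2, 5.4→5, 9.3→6
Mean rank = (2 + 2 + 5 + 6) / 4 = 3.75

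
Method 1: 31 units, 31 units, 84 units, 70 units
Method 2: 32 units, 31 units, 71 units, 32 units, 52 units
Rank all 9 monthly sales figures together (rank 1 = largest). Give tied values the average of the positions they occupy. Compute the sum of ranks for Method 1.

Sorted (descending): 84, 71, 70, 52, 32, 32, 31, 31, 31
The 2 values of 32 occupy positions 5–6 → average rank (5+6)/2 = 5.5.
The 3 values of 31 occupy positions 7–9 → average rank 8.
Method 1 values → pooled ranks: 31→8, 31→8, 84→1, 70→3
Rank sum = 8 + 8 + 1 + 3 = 20

20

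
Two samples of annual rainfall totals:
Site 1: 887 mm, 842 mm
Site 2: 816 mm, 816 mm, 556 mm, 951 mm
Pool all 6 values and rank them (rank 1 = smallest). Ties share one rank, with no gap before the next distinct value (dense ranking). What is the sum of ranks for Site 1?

Sorted (ascending): 556, 816, 816, 842, 887, 951
The 2 values of 816 share dense rank 2.
Remaining distinct values take the next consecutive integers.
Site 1 values → pooled ranks: 887→4, 842→3
Rank sum = 4 + 3 = 7

7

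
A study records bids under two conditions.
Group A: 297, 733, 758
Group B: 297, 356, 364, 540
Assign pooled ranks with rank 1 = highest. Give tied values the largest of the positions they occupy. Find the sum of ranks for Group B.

Sorted (descending): 758, 733, 540, 364, 356, 297, 297
The 2 values of 297 occupy positions 6–7 → each gets rank 7.
Group B values → pooled ranks: 297→7, 356→5, 364→4, 540→3
Rank sum = 7 + 5 + 4 + 3 = 19

19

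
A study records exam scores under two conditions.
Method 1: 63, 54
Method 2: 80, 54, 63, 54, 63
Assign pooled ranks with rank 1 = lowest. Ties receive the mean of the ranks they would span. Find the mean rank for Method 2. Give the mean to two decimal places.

4.20

Sorted (ascending): 54, 54, 54, 63, 63, 63, 80
The 3 values of 54 occupy positions 1–3 → average rank 2.
The 3 values of 63 occupy positions 4–6 → average rank 5.
Method 2 values → pooled ranks: 80→7, 54→2, 63→5, 54→2, 63→5
Mean rank = (7 + 2 + 5 + 2 + 5) / 5 = 4.20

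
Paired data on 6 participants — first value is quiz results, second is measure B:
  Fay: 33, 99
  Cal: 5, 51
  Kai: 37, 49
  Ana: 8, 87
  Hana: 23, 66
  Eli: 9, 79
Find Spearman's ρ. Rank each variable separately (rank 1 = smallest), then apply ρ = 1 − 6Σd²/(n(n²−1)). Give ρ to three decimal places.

-0.086

Ranks of variable 1: 5, 1, 6, 2, 4, 3
Ranks of variable 2: 6, 2, 1, 5, 3, 4
d = r₁ − r₂: -1, -1, 5, -3, 1, -1
d²: 1, 1, 25, 9, 1, 1; Σd² = 38
ρ = 1 − 6·38/(6·35) = 1 − 228/210 = -0.086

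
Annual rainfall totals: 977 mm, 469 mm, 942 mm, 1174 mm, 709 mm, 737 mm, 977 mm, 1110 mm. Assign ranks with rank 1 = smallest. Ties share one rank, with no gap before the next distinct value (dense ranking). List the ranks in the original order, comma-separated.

Sorted (ascending): 469, 709, 737, 942, 977, 977, 1110, 1174
The 2 values of 977 share dense rank 5.
Remaining distinct values take the next consecutive integers.

5, 1, 4, 7, 2, 3, 5, 6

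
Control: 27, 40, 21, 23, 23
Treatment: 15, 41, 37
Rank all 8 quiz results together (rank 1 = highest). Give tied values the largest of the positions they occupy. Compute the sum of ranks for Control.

Sorted (descending): 41, 40, 37, 27, 23, 23, 21, 15
The 2 values of 23 occupy positions 5–6 → each gets rank 6.
Control values → pooled ranks: 27→4, 40→2, 21→7, 23→6, 23→6
Rank sum = 4 + 2 + 7 + 6 + 6 = 25

25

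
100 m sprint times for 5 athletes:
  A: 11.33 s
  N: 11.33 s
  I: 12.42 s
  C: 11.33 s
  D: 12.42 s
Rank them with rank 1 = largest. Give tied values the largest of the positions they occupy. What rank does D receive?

Sorted (descending): 12.42, 12.42, 11.33, 11.33, 11.33
The 2 values of 12.42 occupy positions 1–2 → each gets rank 2.
The 3 values of 11.33 occupy positions 3–5 → each gets rank 5.
D has value 12.42 s → rank 2.

2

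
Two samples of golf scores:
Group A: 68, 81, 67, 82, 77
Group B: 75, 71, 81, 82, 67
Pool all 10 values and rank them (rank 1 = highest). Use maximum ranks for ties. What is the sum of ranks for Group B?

Sorted (descending): 82, 82, 81, 81, 77, 75, 71, 68, 67, 67
The 2 values of 82 occupy positions 1–2 → each gets rank 2.
The 2 values of 81 occupy positions 3–4 → each gets rank 4.
The 2 values of 67 occupy positions 9–10 → each gets rank 10.
Group B values → pooled ranks: 75→6, 71→7, 81→4, 82→2, 67→10
Rank sum = 6 + 7 + 4 + 2 + 10 = 29

29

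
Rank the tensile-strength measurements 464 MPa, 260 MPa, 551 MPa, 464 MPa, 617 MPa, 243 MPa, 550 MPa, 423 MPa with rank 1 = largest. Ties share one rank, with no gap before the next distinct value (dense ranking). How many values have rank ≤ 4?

5

Sorted (descending): 617, 551, 550, 464, 464, 423, 260, 243
The 2 values of 464 share dense rank 4.
Remaining distinct values take the next consecutive integers.
Ranks ≤ 4: {1, 2, 3, 4, 4} → 5 values.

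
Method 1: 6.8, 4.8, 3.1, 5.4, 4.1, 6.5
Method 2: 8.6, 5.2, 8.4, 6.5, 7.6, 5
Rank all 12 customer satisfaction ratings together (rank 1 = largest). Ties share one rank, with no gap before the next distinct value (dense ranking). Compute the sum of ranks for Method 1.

Sorted (descending): 8.6, 8.4, 7.6, 6.8, 6.5, 6.5, 5.4, 5.2, 5, 4.8, 4.1, 3.1
The 2 values of 6.5 share dense rank 5.
Remaining distinct values take the next consecutive integers.
Method 1 values → pooled ranks: 6.8→4, 4.8→9, 3.1→11, 5.4→6, 4.1→10, 6.5→5
Rank sum = 4 + 9 + 11 + 6 + 10 + 5 = 45

45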